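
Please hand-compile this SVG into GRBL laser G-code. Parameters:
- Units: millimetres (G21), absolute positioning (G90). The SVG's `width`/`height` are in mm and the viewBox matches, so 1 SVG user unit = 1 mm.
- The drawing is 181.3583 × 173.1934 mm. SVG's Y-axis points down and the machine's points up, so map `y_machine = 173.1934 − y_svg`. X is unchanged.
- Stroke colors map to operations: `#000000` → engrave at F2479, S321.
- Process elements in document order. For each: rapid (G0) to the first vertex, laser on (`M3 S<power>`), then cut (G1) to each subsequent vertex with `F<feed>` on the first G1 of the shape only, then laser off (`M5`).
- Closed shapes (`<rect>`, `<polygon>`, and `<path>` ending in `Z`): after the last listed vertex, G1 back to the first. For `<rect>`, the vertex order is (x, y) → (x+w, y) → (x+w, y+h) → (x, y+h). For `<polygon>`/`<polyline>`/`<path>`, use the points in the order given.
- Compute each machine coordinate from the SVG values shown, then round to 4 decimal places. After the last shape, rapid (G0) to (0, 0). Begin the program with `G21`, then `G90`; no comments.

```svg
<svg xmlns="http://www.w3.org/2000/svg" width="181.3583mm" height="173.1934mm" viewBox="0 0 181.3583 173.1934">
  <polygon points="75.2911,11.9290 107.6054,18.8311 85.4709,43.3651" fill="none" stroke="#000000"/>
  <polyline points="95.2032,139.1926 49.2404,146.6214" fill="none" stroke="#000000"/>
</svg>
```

G21
G90
G0 X75.2911 Y161.2644
M3 S321
G1 X107.6054 Y154.3623 F2479
G1 X85.4709 Y129.8283
G1 X75.2911 Y161.2644
M5
G0 X95.2032 Y34.0008
M3 S321
G1 X49.2404 Y26.5720 F2479
M5
G0 X0.0000 Y0.0000

1 u = 1 mm; y_m = 173.1934 − y.

[1] `<polygon>` regular polygon, #000000→engrave S321 F2479: (75.2911,161.2644) → (107.6054,154.3623) → (85.4709,129.8283) → (75.2911,161.2644) (closed)

[2] `<polyline>` line segment, #000000→engrave S321 F2479: (95.2032,34.0008) → (49.2404,26.5720)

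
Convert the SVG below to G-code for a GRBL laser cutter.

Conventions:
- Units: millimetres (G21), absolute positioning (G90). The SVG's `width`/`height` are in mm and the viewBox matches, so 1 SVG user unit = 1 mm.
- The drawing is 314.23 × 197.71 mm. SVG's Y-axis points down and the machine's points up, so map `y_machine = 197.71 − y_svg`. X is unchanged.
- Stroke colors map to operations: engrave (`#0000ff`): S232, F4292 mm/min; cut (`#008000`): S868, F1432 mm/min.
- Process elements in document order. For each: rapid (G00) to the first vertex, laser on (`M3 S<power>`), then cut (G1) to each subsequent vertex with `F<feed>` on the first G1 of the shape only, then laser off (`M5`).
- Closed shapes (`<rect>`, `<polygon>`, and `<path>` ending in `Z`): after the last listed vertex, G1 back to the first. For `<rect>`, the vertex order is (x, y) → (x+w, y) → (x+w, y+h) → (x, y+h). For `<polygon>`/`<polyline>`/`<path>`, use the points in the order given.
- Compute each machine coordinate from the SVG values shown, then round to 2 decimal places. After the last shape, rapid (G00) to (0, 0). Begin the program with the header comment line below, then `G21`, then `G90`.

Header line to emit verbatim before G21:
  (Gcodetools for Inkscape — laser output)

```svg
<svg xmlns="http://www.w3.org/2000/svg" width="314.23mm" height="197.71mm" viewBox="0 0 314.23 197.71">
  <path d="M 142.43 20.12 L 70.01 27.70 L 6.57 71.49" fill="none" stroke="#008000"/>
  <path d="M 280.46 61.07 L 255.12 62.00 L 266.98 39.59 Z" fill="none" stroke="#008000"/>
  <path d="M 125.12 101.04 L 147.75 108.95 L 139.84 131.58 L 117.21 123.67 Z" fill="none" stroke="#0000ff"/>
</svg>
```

viewBox `0 0 314.23 197.71` with mm width/height → 1 unit = 1 mm. Flip: y_m = 197.71 − y_svg.

**Shape 1** — `<path>` open polyline, stroke `#008000` → cut (S868, F1432). Machine vertices: (142.43,177.59) → (70.01,170.01) → (6.57,126.22). Open path.

**Shape 2** — `<path>` regular polygon, stroke `#008000` → cut (S868, F1432). Machine vertices: (280.46,136.64) → (255.12,135.71) → (266.98,158.12) → (280.46,136.64). Closed: final G1 returns to the first vertex.

**Shape 3** — `<path>` regular polygon, stroke `#0000ff` → engrave (S232, F4292). Machine vertices: (125.12,96.67) → (147.75,88.76) → (139.84,66.13) → (117.21,74.04) → (125.12,96.67). Closed: final G1 returns to the first vertex.

(Gcodetools for Inkscape — laser output)
G21
G90
G00 X142.43 Y177.59
M3 S868
G1 X70.01 Y170.01 F1432
G1 X6.57 Y126.22
M5
G00 X280.46 Y136.64
M3 S868
G1 X255.12 Y135.71 F1432
G1 X266.98 Y158.12
G1 X280.46 Y136.64
M5
G00 X125.12 Y96.67
M3 S232
G1 X147.75 Y88.76 F4292
G1 X139.84 Y66.13
G1 X117.21 Y74.04
G1 X125.12 Y96.67
M5
G00 X0.00 Y0.00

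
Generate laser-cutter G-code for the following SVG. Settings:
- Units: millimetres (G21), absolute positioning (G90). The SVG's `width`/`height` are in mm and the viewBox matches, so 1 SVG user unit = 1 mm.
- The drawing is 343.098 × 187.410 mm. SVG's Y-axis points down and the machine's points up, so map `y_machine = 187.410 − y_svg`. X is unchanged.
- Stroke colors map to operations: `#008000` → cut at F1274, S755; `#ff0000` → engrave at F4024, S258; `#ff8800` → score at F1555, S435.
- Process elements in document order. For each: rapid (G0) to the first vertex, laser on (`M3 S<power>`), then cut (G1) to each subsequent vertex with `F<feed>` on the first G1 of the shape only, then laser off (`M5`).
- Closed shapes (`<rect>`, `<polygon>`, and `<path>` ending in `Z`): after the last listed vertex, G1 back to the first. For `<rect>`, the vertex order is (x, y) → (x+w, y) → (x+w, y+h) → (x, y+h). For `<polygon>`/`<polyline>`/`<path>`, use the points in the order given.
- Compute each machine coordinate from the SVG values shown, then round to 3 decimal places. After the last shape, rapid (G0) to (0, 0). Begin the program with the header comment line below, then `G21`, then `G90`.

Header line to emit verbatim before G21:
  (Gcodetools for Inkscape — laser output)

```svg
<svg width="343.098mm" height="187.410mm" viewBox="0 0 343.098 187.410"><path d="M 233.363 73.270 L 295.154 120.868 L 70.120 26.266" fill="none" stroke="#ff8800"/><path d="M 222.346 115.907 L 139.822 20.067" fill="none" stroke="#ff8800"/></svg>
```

viewBox `0 0 343.098 187.410` with mm width/height → 1 unit = 1 mm. Flip: y_m = 187.410 − y_svg.

**Shape 1** — `<path>` open polyline, stroke `#ff8800` → score (S435, F1555). Machine vertices: (233.363,114.140) → (295.154,66.542) → (70.120,161.144). Open path.

**Shape 2** — `<path>` line segment, stroke `#ff8800` → score (S435, F1555). Machine vertices: (222.346,71.503) → (139.822,167.343). Open path.

(Gcodetools for Inkscape — laser output)
G21
G90
G0 X233.363 Y114.140
M3 S435
G1 X295.154 Y66.542 F1555
G1 X70.120 Y161.144
M5
G0 X222.346 Y71.503
M3 S435
G1 X139.822 Y167.343 F1555
M5
G0 X0.000 Y0.000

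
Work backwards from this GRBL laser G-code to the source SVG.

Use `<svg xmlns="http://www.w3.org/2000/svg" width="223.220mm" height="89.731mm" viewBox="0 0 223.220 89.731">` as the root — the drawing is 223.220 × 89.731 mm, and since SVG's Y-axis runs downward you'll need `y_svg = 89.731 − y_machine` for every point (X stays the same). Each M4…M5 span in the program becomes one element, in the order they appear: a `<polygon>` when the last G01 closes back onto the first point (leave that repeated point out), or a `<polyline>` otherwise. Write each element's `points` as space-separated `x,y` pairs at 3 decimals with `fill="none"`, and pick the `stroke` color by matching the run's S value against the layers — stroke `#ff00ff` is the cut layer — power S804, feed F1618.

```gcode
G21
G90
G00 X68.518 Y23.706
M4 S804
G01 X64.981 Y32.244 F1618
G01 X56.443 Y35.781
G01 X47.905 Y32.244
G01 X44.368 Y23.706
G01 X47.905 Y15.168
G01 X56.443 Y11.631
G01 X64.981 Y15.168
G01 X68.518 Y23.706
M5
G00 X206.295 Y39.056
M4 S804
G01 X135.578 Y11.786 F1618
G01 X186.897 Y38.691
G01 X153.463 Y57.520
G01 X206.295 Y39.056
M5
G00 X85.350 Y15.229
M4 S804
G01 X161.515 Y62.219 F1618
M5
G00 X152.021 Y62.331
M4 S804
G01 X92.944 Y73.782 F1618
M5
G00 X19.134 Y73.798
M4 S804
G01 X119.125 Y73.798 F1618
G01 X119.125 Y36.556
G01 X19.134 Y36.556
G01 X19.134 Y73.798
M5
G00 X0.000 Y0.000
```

<svg xmlns="http://www.w3.org/2000/svg" width="223.220mm" height="89.731mm" viewBox="0 0 223.220 89.731">
  <polygon points="68.518,66.025 64.981,57.487 56.443,53.950 47.905,57.487 44.368,66.025 47.905,74.563 56.443,78.100 64.981,74.563" fill="none" stroke="#ff00ff"/>
  <polygon points="206.295,50.675 135.578,77.945 186.897,51.040 153.463,32.211" fill="none" stroke="#ff00ff"/>
  <polyline points="85.350,74.502 161.515,27.512" fill="none" stroke="#ff00ff"/>
  <polyline points="152.021,27.400 92.944,15.949" fill="none" stroke="#ff00ff"/>
  <polygon points="19.134,15.933 119.125,15.933 119.125,53.175 19.134,53.175" fill="none" stroke="#ff00ff"/>
</svg>

Machine Y-up, SVG Y-down with viewBox height 89.731, so y_svg = 89.731 − y_machine; X carries over. Every run uses S804, so all elements get stroke `#ff00ff` (cut).

Run 1: The run returns to its start, so emit a `<polygon>` with points (Y-flipped): 68.518,66.025 64.981,57.487 56.443,53.950 47.905,57.487 44.368,66.025 47.905,74.563 56.443,78.100 64.981,74.563.

Run 2: The run returns to its start, so emit a `<polygon>` with points (Y-flipped): 206.295,50.675 135.578,77.945 186.897,51.040 153.463,32.211.

Run 3: The run is open, so emit a `<polyline>` with points (Y-flipped): 85.350,74.502 161.515,27.512.

Run 4: The run is open, so emit a `<polyline>` with points (Y-flipped): 152.021,27.400 92.944,15.949.

Run 5: The run returns to its start, so emit a `<polygon>` with points (Y-flipped): 19.134,15.933 119.125,15.933 119.125,53.175 19.134,53.175.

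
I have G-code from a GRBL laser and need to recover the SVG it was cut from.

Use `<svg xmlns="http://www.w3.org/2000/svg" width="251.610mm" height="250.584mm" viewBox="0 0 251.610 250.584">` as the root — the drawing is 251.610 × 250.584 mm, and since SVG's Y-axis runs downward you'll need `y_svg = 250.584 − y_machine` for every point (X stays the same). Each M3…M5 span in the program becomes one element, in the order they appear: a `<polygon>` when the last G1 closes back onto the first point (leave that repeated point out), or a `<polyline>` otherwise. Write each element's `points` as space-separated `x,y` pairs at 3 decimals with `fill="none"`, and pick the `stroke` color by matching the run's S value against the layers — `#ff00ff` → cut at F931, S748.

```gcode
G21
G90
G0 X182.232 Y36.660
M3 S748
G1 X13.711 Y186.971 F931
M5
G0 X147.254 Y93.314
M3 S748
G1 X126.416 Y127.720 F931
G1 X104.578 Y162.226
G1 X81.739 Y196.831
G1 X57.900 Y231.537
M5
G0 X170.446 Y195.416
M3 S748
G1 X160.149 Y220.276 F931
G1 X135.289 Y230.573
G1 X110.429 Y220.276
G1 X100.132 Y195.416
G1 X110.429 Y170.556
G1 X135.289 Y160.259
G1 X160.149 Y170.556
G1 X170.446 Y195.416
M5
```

Each laser-on run becomes one SVG element. Flip Y back into SVG space with y_svg = 250.584 − y_machine. Every run uses S748, so all elements get stroke `#ff00ff` (cut).

Run 1: The run is open, so emit a `<polyline>` with points (Y-flipped): 182.232,213.924 13.711,63.613.

Run 2: The run is open, so emit a `<polyline>` with points (Y-flipped): 147.254,157.270 126.416,122.864 104.578,88.358 81.739,53.753 57.900,19.047.

Run 3: The run returns to its start, so emit a `<polygon>` with points (Y-flipped): 170.446,55.168 160.149,30.308 135.289,20.011 110.429,30.308 100.132,55.168 110.429,80.028 135.289,90.325 160.149,80.028.

<svg xmlns="http://www.w3.org/2000/svg" width="251.610mm" height="250.584mm" viewBox="0 0 251.610 250.584">
  <polyline points="182.232,213.924 13.711,63.613" fill="none" stroke="#ff00ff"/>
  <polyline points="147.254,157.270 126.416,122.864 104.578,88.358 81.739,53.753 57.900,19.047" fill="none" stroke="#ff00ff"/>
  <polygon points="170.446,55.168 160.149,30.308 135.289,20.011 110.429,30.308 100.132,55.168 110.429,80.028 135.289,90.325 160.149,80.028" fill="none" stroke="#ff00ff"/>
</svg>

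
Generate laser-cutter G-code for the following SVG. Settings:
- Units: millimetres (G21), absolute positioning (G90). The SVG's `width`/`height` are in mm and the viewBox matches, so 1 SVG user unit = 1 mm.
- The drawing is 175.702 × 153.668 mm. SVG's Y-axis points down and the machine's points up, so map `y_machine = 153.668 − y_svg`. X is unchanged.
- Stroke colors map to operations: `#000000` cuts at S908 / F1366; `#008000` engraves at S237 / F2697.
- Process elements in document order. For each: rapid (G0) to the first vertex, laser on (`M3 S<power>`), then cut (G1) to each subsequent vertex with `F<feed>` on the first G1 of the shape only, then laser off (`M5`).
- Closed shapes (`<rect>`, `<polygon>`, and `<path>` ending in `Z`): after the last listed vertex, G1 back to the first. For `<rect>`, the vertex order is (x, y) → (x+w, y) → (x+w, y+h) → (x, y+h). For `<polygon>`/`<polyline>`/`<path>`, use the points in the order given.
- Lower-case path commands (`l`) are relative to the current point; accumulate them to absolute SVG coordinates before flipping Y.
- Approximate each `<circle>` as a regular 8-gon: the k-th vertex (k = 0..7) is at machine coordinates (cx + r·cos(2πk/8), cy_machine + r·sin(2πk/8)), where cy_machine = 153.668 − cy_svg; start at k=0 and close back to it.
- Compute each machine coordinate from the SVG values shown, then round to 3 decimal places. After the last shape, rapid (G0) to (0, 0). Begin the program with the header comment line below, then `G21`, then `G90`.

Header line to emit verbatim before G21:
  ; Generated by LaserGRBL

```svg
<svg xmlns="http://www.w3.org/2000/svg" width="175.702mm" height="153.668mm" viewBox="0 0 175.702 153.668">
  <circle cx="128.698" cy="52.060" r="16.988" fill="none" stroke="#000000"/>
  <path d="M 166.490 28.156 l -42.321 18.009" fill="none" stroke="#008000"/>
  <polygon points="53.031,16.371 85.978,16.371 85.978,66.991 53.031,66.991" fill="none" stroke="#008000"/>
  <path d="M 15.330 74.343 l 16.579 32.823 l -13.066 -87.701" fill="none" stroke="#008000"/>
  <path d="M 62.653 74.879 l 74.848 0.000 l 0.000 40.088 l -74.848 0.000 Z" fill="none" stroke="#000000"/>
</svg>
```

1 u = 1 mm; y_m = 153.668 − y.

[1] `<circle>` circle, #000000→cut S908 F1366: (145.686,101.608) → (140.710,113.620) → (128.698,118.596) → (116.686,113.620) → (111.710,101.608) → (116.686,89.596) → (128.698,84.620) → (140.710,89.596) → (145.686,101.608) (closed)

[2] `<path>` line segment, #008000→engrave S237 F2697: (166.490,125.512) → (124.169,107.503)

[3] `<polygon>` rectangle, #008000→engrave S237 F2697: (53.031,137.297) → (85.978,137.297) → (85.978,86.677) → (53.031,86.677) → (53.031,137.297) (closed)

[4] `<path>` open polyline, #008000→engrave S237 F2697: (15.330,79.325) → (31.909,46.502) → (18.843,134.203)

[5] `<path>` rectangle, #000000→cut S908 F1366: (62.653,78.789) → (137.501,78.789) → (137.501,38.701) → (62.653,38.701) → (62.653,78.789) (closed)

; Generated by LaserGRBL
G21
G90
G0 X145.686 Y101.608
M3 S908
G1 X140.710 Y113.620 F1366
G1 X128.698 Y118.596
G1 X116.686 Y113.620
G1 X111.710 Y101.608
G1 X116.686 Y89.596
G1 X128.698 Y84.620
G1 X140.710 Y89.596
G1 X145.686 Y101.608
M5
G0 X166.490 Y125.512
M3 S237
G1 X124.169 Y107.503 F2697
M5
G0 X53.031 Y137.297
M3 S237
G1 X85.978 Y137.297 F2697
G1 X85.978 Y86.677
G1 X53.031 Y86.677
G1 X53.031 Y137.297
M5
G0 X15.330 Y79.325
M3 S237
G1 X31.909 Y46.502 F2697
G1 X18.843 Y134.203
M5
G0 X62.653 Y78.789
M3 S908
G1 X137.501 Y78.789 F1366
G1 X137.501 Y38.701
G1 X62.653 Y38.701
G1 X62.653 Y78.789
M5
G0 X0.000 Y0.000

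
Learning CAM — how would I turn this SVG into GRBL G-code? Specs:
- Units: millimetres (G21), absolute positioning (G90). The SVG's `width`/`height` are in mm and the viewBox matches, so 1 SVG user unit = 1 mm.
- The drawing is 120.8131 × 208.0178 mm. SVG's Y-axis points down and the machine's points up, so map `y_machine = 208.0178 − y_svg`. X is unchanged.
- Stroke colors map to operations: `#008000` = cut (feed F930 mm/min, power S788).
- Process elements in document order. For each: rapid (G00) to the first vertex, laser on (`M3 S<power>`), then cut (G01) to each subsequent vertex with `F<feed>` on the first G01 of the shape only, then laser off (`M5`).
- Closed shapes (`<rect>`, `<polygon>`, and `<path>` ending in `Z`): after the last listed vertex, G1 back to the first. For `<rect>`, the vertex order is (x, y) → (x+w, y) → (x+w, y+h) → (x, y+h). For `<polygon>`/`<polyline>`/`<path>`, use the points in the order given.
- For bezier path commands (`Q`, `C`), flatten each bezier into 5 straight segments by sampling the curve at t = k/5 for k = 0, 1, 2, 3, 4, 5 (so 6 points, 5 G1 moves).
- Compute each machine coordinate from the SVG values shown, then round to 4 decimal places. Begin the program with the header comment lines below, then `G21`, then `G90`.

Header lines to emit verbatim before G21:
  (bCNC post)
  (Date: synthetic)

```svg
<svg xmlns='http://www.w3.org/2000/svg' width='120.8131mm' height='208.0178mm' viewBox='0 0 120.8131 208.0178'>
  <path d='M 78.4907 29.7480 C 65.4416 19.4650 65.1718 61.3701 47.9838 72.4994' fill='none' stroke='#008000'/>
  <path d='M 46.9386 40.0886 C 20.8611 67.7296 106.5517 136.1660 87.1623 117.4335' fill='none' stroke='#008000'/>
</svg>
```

(bCNC post)
(Date: synthetic)
G21
G90
G00 X78.4907 Y178.2698
M3 S788
G01 X71.9572 Y178.8407 F930
G01 X67.0652 Y170.8688
G01 X62.3893 Y158.3363
G01 X56.5040 Y145.2254
G01 X47.9838 Y135.5184
M5
G00 X46.9386 Y167.9292
M3 S788
G01 X42.9695 Y147.4729 F930
G01 X55.4160 Y123.3679
G01 X73.8695 Y101.7567
G01 X87.9211 Y88.7814
G01 X87.1623 Y90.5843
M5

Since the viewBox matches the mm dimensions, user units are millimetres directly. The only transform is the Y-flip y_m = 208.0178 − y_svg.

Shape 1 is a cubic bezier drawn with `<path>`. Its stroke #008000 means cut at S788, F930. After flipping Y the toolpath is (78.4907,178.2698) → (71.9572,178.8407) → (67.0652,170.8688) → (62.3893,158.3363) → (56.5040,145.2254) → (47.9838,135.5184).

Shape 2 is a cubic bezier drawn with `<path>`. Its stroke #008000 means cut at S788, F930. After flipping Y the toolpath is (46.9386,167.9292) → (42.9695,147.4729) → (55.4160,123.3679) → (73.8695,101.7567) → (87.9211,88.7814) → (87.1623,90.5843).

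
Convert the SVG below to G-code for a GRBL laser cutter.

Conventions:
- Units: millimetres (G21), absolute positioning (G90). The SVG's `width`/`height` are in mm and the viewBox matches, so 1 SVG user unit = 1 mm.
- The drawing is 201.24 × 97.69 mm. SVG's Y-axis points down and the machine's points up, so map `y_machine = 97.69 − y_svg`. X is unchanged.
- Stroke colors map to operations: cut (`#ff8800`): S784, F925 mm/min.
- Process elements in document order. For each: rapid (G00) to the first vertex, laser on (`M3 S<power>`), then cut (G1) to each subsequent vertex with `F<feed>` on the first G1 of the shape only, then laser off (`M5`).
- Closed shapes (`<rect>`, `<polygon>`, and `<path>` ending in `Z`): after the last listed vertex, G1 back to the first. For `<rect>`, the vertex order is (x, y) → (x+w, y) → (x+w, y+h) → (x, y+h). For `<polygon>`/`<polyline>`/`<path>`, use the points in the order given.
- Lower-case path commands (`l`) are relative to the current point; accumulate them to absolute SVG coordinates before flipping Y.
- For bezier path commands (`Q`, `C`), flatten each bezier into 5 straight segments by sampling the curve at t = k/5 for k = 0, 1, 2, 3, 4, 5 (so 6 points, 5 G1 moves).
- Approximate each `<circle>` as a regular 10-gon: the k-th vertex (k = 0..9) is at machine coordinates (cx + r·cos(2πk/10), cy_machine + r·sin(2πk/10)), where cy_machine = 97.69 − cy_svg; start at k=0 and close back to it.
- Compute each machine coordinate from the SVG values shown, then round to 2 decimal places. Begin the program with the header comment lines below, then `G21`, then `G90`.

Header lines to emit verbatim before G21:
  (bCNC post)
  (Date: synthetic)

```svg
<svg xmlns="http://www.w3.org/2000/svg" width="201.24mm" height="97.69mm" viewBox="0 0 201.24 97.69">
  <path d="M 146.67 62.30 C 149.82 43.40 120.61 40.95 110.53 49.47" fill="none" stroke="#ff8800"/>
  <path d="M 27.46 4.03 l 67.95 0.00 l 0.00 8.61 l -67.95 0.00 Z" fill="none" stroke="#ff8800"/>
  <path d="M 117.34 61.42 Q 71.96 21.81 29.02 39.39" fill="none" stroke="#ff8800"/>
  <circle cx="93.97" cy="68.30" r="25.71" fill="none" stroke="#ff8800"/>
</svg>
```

1 u = 1 mm; y_m = 97.69 − y.

[1] `<path>` cubic bezier, #ff8800→cut S784 F925: (146.67,35.39) → (145.09,44.80) → (138.21,50.52) → (128.51,52.83) → (118.46,51.97) → (110.53,48.22)

[2] `<path>` rectangle, #ff8800→cut S784 F925: (27.46,93.66) → (95.41,93.66) → (95.41,85.05) → (27.46,85.05) → (27.46,93.66) (closed)

[3] `<path>` quadratic bezier, #ff8800→cut S784 F925: (117.34,36.27) → (99.29,49.83) → (81.43,58.81) → (63.76,63.21) → (46.29,63.04) → (29.02,58.30)

[4] `<circle>` circle, #ff8800→cut S784 F925: (119.68,29.39) → (114.77,44.50) → (101.91,53.84) → (86.03,53.84) → (73.17,44.50) → (68.26,29.39) → (73.17,14.28) → (86.03,4.94) → (101.91,4.94) → (114.77,14.28) → (119.68,29.39) (closed)

(bCNC post)
(Date: synthetic)
G21
G90
G00 X146.67 Y35.39
M3 S784
G1 X145.09 Y44.80 F925
G1 X138.21 Y50.52
G1 X128.51 Y52.83
G1 X118.46 Y51.97
G1 X110.53 Y48.22
M5
G00 X27.46 Y93.66
M3 S784
G1 X95.41 Y93.66 F925
G1 X95.41 Y85.05
G1 X27.46 Y85.05
G1 X27.46 Y93.66
M5
G00 X117.34 Y36.27
M3 S784
G1 X99.29 Y49.83 F925
G1 X81.43 Y58.81
G1 X63.76 Y63.21
G1 X46.29 Y63.04
G1 X29.02 Y58.30
M5
G00 X119.68 Y29.39
M3 S784
G1 X114.77 Y44.50 F925
G1 X101.91 Y53.84
G1 X86.03 Y53.84
G1 X73.17 Y44.50
G1 X68.26 Y29.39
G1 X73.17 Y14.28
G1 X86.03 Y4.94
G1 X101.91 Y4.94
G1 X114.77 Y14.28
G1 X119.68 Y29.39
M5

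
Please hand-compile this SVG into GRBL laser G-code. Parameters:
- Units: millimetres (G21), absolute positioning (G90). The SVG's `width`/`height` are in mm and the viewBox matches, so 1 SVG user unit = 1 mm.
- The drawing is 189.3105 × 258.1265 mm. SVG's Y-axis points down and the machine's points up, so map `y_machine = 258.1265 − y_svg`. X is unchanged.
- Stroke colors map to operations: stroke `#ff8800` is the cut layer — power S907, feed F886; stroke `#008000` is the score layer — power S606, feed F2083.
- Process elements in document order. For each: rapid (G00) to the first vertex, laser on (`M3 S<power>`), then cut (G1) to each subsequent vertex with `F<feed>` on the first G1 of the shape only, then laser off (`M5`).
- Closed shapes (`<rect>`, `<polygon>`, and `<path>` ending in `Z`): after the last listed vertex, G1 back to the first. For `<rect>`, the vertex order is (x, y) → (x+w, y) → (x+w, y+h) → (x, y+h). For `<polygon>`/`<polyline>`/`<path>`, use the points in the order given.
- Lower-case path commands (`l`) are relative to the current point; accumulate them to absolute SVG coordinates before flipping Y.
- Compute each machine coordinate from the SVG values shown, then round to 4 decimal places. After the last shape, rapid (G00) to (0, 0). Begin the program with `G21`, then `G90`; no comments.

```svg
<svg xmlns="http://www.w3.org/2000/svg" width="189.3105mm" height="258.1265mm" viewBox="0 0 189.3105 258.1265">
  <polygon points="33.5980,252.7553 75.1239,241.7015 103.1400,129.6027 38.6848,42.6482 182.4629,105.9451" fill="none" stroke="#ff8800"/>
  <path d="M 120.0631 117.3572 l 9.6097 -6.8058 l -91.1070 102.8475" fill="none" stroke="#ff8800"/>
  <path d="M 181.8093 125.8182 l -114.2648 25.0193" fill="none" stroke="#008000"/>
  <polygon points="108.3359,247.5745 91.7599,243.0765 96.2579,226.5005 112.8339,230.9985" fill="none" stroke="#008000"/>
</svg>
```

G21
G90
G00 X33.5980 Y5.3712
M3 S907
G1 X75.1239 Y16.4250 F886
G1 X103.1400 Y128.5238
G1 X38.6848 Y215.4783
G1 X182.4629 Y152.1814
G1 X33.5980 Y5.3712
M5
G00 X120.0631 Y140.7693
M3 S907
G1 X129.6728 Y147.5751 F886
G1 X38.5658 Y44.7276
M5
G00 X181.8093 Y132.3083
M3 S606
G1 X67.5445 Y107.2890 F2083
M5
G00 X108.3359 Y10.5520
M3 S606
G1 X91.7599 Y15.0500 F2083
G1 X96.2579 Y31.6260
G1 X112.8339 Y27.1280
G1 X108.3359 Y10.5520
M5
G00 X0.0000 Y0.0000

viewBox `0 0 189.3105 258.1265` with mm width/height → 1 unit = 1 mm. Flip: y_m = 258.1265 − y_svg.

**Shape 1** — `<polygon>` closed polygon, stroke `#ff8800` → cut (S907, F886). Machine vertices: (33.5980,5.3712) → (75.1239,16.4250) → (103.1400,128.5238) → (38.6848,215.4783) → (182.4629,152.1814) → (33.5980,5.3712). Closed: final G1 returns to the first vertex.

**Shape 2** — `<path>` open polyline, stroke `#ff8800` → cut (S907, F886). Machine vertices: (120.0631,140.7693) → (129.6728,147.5751) → (38.5658,44.7276). Open path.

**Shape 3** — `<path>` line segment, stroke `#008000` → score (S606, F2083). Machine vertices: (181.8093,132.3083) → (67.5445,107.2890). Open path.

**Shape 4** — `<polygon>` regular polygon, stroke `#008000` → score (S606, F2083). Machine vertices: (108.3359,10.5520) → (91.7599,15.0500) → (96.2579,31.6260) → (112.8339,27.1280) → (108.3359,10.5520). Closed: final G1 returns to the first vertex.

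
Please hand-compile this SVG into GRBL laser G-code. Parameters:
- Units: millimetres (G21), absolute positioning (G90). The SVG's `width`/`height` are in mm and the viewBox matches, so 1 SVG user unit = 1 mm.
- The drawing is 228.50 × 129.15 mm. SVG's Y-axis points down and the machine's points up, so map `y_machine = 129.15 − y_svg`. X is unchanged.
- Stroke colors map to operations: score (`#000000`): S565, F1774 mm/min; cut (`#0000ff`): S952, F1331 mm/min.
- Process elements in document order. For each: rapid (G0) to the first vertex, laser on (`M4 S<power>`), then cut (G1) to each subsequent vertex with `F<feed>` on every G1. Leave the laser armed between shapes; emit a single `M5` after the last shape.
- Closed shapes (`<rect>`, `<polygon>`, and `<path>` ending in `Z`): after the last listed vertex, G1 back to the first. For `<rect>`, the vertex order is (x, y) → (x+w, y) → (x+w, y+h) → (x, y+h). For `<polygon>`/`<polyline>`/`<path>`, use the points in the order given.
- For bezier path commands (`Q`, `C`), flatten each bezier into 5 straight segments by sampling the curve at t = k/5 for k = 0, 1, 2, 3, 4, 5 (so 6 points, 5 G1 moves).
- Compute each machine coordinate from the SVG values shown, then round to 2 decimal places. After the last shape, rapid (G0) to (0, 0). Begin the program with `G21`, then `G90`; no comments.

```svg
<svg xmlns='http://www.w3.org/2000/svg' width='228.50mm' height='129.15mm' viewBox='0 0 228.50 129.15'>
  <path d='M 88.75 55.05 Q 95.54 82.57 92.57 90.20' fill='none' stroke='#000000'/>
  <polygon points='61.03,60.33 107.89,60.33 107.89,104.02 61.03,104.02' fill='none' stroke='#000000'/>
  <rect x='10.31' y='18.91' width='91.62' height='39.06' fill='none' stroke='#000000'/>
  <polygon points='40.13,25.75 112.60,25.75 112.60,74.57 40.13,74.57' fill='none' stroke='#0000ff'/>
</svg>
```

G21
G90
G0 X88.75 Y74.10
M4 S565
G1 X91.08 Y63.89 F1774
G1 X92.62 Y55.27 F1774
G1 X93.38 Y48.24 F1774
G1 X93.37 Y42.80 F1774
G1 X92.57 Y38.95 F1774
G0 X61.03 Y68.82
M4 S565
G1 X107.89 Y68.82 F1774
G1 X107.89 Y25.13 F1774
G1 X61.03 Y25.13 F1774
G1 X61.03 Y68.82 F1774
G0 X10.31 Y110.24
M4 S565
G1 X101.93 Y110.24 F1774
G1 X101.93 Y71.18 F1774
G1 X10.31 Y71.18 F1774
G1 X10.31 Y110.24 F1774
G0 X40.13 Y103.40
M4 S952
G1 X112.60 Y103.40 F1331
G1 X112.60 Y54.58 F1331
G1 X40.13 Y54.58 F1331
G1 X40.13 Y103.40 F1331
M5
G0 X0.00 Y0.00

1 u = 1 mm; y_m = 129.15 − y.

[1] `<path>` quadratic bezier, #000000→score S565 F1774: (88.75,74.10) → (91.08,63.89) → (92.62,55.27) → (93.38,48.24) → (93.37,42.80) → (92.57,38.95)

[2] `<polygon>` rectangle, #000000→score S565 F1774: (61.03,68.82) → (107.89,68.82) → (107.89,25.13) → (61.03,25.13) → (61.03,68.82) (closed)

[3] `<rect>` rectangle, #000000→score S565 F1774: (10.31,110.24) → (101.93,110.24) → (101.93,71.18) → (10.31,71.18) → (10.31,110.24) (closed)

[4] `<polygon>` rectangle, #0000ff→cut S952 F1331: (40.13,103.40) → (112.60,103.40) → (112.60,54.58) → (40.13,54.58) → (40.13,103.40) (closed)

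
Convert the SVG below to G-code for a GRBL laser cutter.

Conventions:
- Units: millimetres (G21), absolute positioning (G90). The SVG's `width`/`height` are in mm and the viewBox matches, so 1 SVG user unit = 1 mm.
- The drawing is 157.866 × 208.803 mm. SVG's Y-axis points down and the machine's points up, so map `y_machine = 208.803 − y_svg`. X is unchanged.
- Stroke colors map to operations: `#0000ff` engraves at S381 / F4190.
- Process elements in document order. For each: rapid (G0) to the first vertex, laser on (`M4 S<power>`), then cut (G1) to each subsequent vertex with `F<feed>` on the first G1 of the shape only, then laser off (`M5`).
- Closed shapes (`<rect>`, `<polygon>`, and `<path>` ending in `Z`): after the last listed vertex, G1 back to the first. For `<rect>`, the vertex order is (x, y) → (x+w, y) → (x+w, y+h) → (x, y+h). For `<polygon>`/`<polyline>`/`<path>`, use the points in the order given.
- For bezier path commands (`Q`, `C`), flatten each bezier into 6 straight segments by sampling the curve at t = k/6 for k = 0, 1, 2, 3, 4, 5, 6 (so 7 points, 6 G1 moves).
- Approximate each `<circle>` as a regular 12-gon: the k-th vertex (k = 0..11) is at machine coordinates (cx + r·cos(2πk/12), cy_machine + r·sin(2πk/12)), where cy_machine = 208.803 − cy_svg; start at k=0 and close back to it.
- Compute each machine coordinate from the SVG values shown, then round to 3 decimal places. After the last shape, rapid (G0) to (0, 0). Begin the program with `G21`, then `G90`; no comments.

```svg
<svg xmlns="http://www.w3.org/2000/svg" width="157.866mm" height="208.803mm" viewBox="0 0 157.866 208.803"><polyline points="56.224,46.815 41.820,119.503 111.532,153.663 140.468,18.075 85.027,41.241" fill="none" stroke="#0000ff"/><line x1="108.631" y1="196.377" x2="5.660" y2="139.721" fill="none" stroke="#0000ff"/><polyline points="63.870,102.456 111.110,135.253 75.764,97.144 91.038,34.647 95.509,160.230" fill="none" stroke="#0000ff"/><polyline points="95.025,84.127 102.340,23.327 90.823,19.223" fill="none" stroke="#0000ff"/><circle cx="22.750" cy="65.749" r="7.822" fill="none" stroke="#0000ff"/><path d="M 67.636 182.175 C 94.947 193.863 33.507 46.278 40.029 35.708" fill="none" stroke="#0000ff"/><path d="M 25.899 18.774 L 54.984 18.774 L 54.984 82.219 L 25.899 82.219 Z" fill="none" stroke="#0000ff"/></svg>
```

G21
G90
G0 X56.224 Y161.988
M4 S381
G1 X41.820 Y89.300 F4190
G1 X111.532 Y55.140
G1 X140.468 Y190.728
G1 X85.027 Y167.562
M5
G0 X108.631 Y12.426
M4 S381
G1 X5.660 Y69.082 F4190
M5
G0 X63.870 Y106.347
M4 S381
G1 X111.110 Y73.550 F4190
G1 X75.764 Y111.659
G1 X91.038 Y174.156
G1 X95.509 Y48.573
M5
G0 X95.025 Y124.676
M4 S381
G1 X102.340 Y185.476 F4190
G1 X90.823 Y189.580
M5
G0 X30.572 Y143.054
M4 S381
G1 X29.524 Y146.965 F4190
G1 X26.661 Y149.828
G1 X22.750 Y150.876
G1 X18.839 Y149.828
G1 X15.976 Y146.965
G1 X14.928 Y143.054
G1 X15.976 Y139.143
G1 X18.839 Y136.280
G1 X22.750 Y135.232
G1 X26.661 Y136.280
G1 X29.524 Y139.143
G1 X30.572 Y143.054
M5
G0 X67.636 Y26.628
M4 S381
G1 X74.621 Y32.685 F4190
G1 X71.168 Y57.057
G1 X61.628 Y91.515
G1 X50.357 Y127.827
G1 X41.706 Y157.764
G1 X40.029 Y173.095
M5
G0 X25.899 Y190.029
M4 S381
G1 X54.984 Y190.029 F4190
G1 X54.984 Y126.584
G1 X25.899 Y126.584
G1 X25.899 Y190.029
M5
G0 X0.000 Y0.000

viewBox `0 0 157.866 208.803` with mm width/height → 1 unit = 1 mm. Flip: y_m = 208.803 − y_svg.

**Shape 1** — `<polyline>` open polyline, stroke `#0000ff` → engrave (S381, F4190). Machine vertices: (56.224,161.988) → (41.820,89.300) → (111.532,55.140) → (140.468,190.728) → (85.027,167.562). Open path.

**Shape 2** — `<line>` line segment, stroke `#0000ff` → engrave (S381, F4190). Machine vertices: (108.631,12.426) → (5.660,69.082). Open path.

**Shape 3** — `<polyline>` open polyline, stroke `#0000ff` → engrave (S381, F4190). Machine vertices: (63.870,106.347) → (111.110,73.550) → (75.764,111.659) → (91.038,174.156) → (95.509,48.573). Open path.

**Shape 4** — `<polyline>` open polyline, stroke `#0000ff` → engrave (S381, F4190). Machine vertices: (95.025,124.676) → (102.340,185.476) → (90.823,189.580). Open path.

**Shape 5** — `<circle>` circle, stroke `#0000ff` → engrave (S381, F4190). Machine vertices: (30.572,143.054) → (29.524,146.965) → (26.661,149.828) → (22.750,150.876) → (18.839,149.828) → (15.976,146.965) → (14.928,143.054) → (15.976,139.143) → (18.839,136.280) → (22.750,135.232) → (26.661,136.280) → (29.524,139.143) → (30.572,143.054). Closed: final G1 returns to the first vertex.

**Shape 6** — `<path>` cubic bezier, stroke `#0000ff` → engrave (S381, F4190). Control points (SVG): P0=(67.636,182.175), P1=(94.947,193.863), P2=(33.507,46.278), P3=(40.029,35.708); sampled at t=k/6. Machine vertices: (67.636,26.628) → (74.621,32.685) → (71.168,57.057) → (61.628,91.515) → (50.357,127.827) → (41.706,157.764) → (40.029,173.095). Open path.

**Shape 7** — `<path>` rectangle, stroke `#0000ff` → engrave (S381, F4190). Machine vertices: (25.899,190.029) → (54.984,190.029) → (54.984,126.584) → (25.899,126.584) → (25.899,190.029). Closed: final G1 returns to the first vertex.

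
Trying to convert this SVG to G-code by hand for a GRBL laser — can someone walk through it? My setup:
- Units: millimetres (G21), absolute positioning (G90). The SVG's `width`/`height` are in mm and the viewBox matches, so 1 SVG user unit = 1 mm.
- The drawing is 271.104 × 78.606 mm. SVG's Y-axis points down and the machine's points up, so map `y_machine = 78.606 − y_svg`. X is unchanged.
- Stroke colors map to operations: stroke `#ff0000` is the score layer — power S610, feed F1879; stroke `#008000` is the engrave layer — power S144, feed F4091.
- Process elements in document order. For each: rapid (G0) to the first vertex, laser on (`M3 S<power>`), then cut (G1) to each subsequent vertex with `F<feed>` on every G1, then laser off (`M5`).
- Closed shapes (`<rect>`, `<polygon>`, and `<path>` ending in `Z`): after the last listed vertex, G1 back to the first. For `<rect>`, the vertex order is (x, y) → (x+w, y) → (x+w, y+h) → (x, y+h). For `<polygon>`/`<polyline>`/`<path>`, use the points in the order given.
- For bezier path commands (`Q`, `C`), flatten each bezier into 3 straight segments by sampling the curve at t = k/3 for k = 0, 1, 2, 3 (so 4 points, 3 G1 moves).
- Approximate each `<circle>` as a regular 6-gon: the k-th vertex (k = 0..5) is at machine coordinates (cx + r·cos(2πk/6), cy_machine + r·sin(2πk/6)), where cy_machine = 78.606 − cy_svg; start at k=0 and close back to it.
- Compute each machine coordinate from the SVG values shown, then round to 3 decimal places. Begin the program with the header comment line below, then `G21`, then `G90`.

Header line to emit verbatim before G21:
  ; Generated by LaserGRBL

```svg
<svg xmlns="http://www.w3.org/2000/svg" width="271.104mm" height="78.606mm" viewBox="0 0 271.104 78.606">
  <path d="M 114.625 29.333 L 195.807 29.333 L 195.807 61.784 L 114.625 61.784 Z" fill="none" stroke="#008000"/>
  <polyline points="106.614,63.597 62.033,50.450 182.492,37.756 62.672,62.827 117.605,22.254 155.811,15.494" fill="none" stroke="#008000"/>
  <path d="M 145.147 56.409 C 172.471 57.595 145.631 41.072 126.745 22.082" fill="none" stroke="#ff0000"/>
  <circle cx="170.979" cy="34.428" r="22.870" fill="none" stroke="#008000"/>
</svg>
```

Since the viewBox matches the mm dimensions, user units are millimetres directly. The only transform is the Y-flip y_m = 78.606 − y_svg.

Shape 1 is a rectangle drawn with `<path>`. Its stroke #008000 means engrave at S144, F4091. After flipping Y the toolpath is (114.625,49.273) → (195.807,49.273) → (195.807,16.822) → (114.625,16.822) → (114.625,49.273), returning to the start.

Shape 2 is a open polyline drawn with `<polyline>`. Its stroke #008000 means engrave at S144, F4091. After flipping Y the toolpath is (106.614,15.009) → (62.033,28.156) → (182.492,40.850) → (62.672,15.779) → (117.605,56.352) → (155.811,63.112).

Shape 3 is a cubic bezier drawn with `<path>`. Its stroke #ff0000 means score at S610, F1879. After flipping Y the toolpath is (145.147,22.197) → (156.717,26.349) → (145.982,38.921) → (126.745,56.524).

Shape 4 is a circle drawn with `<circle>`. Its stroke #008000 means engrave at S144, F4091. After flipping Y the toolpath is (193.849,44.178) → (182.414,63.984) → (159.544,63.984) → (148.109,44.178) → (159.544,24.372) → (182.414,24.372) → (193.849,44.178), returning to the start.

; Generated by LaserGRBL
G21
G90
G0 X114.625 Y49.273
M3 S144
G1 X195.807 Y49.273 F4091
G1 X195.807 Y16.822 F4091
G1 X114.625 Y16.822 F4091
G1 X114.625 Y49.273 F4091
M5
G0 X106.614 Y15.009
M3 S144
G1 X62.033 Y28.156 F4091
G1 X182.492 Y40.850 F4091
G1 X62.672 Y15.779 F4091
G1 X117.605 Y56.352 F4091
G1 X155.811 Y63.112 F4091
M5
G0 X145.147 Y22.197
M3 S610
G1 X156.717 Y26.349 F1879
G1 X145.982 Y38.921 F1879
G1 X126.745 Y56.524 F1879
M5
G0 X193.849 Y44.178
M3 S144
G1 X182.414 Y63.984 F4091
G1 X159.544 Y63.984 F4091
G1 X148.109 Y44.178 F4091
G1 X159.544 Y24.372 F4091
G1 X182.414 Y24.372 F4091
G1 X193.849 Y44.178 F4091
M5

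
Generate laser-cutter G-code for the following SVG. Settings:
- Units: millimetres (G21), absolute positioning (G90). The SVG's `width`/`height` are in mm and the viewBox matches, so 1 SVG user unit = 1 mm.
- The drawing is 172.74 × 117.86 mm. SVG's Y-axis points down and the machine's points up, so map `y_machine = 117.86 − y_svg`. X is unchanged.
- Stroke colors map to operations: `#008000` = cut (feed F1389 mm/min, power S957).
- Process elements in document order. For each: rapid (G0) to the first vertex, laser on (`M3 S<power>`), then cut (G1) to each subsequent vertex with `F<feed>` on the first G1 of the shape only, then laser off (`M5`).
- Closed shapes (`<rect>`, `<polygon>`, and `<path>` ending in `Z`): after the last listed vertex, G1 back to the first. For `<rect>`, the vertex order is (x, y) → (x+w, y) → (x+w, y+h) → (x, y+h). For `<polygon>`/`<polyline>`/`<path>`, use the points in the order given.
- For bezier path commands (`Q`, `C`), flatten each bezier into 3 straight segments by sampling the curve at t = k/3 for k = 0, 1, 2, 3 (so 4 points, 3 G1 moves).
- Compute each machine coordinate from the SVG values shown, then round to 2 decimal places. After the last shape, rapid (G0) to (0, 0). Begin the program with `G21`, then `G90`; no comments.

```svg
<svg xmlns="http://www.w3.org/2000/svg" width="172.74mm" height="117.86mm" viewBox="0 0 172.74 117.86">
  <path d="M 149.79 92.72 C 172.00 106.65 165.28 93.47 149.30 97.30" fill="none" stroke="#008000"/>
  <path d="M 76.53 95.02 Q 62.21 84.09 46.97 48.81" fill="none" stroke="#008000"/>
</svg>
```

1 u = 1 mm; y_m = 117.86 − y.

[1] `<path>` cubic bezier, #008000→cut S957 F1389: (149.79,25.14) → (163.09,18.61) → (161.46,20.35) → (149.30,20.56)

[2] `<path>` quadratic bezier, #008000→cut S957 F1389: (76.53,22.84) → (66.88,32.83) → (57.03,48.24) → (46.97,69.05)

G21
G90
G0 X149.79 Y25.14
M3 S957
G1 X163.09 Y18.61 F1389
G1 X161.46 Y20.35
G1 X149.30 Y20.56
M5
G0 X76.53 Y22.84
M3 S957
G1 X66.88 Y32.83 F1389
G1 X57.03 Y48.24
G1 X46.97 Y69.05
M5
G0 X0.00 Y0.00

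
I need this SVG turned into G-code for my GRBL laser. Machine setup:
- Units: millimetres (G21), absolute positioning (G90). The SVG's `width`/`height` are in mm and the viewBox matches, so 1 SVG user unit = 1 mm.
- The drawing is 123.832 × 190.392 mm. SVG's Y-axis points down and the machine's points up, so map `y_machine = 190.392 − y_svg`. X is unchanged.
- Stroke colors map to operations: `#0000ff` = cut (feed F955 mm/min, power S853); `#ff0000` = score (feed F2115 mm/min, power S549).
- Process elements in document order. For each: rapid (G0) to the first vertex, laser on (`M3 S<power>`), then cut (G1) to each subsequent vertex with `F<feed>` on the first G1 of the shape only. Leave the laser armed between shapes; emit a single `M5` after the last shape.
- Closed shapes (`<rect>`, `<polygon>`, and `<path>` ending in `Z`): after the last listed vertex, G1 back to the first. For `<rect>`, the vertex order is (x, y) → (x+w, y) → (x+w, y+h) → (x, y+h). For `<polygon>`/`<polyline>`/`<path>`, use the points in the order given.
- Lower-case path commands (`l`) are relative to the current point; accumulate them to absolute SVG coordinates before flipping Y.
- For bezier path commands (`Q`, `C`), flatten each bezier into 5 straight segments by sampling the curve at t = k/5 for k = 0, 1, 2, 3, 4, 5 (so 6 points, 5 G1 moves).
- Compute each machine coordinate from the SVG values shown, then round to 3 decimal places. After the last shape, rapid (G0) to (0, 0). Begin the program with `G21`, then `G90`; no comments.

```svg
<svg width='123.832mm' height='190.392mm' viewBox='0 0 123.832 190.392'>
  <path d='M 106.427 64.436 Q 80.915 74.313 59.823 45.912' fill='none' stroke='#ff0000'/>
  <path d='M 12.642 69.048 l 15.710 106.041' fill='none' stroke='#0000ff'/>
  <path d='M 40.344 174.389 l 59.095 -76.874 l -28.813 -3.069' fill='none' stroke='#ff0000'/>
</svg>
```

1 u = 1 mm; y_m = 190.392 − y.

[1] `<path>` quadratic bezier, #ff0000→score S549 F2115: (106.427,125.956) → (96.399,123.536) → (86.725,124.179) → (77.404,127.884) → (68.437,134.651) → (59.823,144.480)

[2] `<path>` line segment, #0000ff→cut S853 F955: (12.642,121.344) → (28.352,15.303)

[3] `<path>` open polyline, #ff0000→score S549 F2115: (40.344,16.003) → (99.439,92.877) → (70.626,95.946)

G21
G90
G0 X106.427 Y125.956
M3 S549
G1 X96.399 Y123.536 F2115
G1 X86.725 Y124.179
G1 X77.404 Y127.884
G1 X68.437 Y134.651
G1 X59.823 Y144.480
G0 X12.642 Y121.344
M3 S853
G1 X28.352 Y15.303 F955
G0 X40.344 Y16.003
M3 S549
G1 X99.439 Y92.877 F2115
G1 X70.626 Y95.946
M5
G0 X0.000 Y0.000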